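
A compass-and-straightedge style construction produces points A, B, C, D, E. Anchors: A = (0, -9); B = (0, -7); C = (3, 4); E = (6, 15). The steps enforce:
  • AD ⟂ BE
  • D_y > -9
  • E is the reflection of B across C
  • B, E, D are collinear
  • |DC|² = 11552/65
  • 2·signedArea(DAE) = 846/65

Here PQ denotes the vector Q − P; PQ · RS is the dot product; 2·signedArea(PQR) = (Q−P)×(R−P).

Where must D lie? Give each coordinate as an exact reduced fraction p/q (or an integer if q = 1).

D = (-33/65, -576/65)

1. D_x = -33/65  [B, E, D are collinear ∩ AD ⟂ BE]
2. D_y = -576/65  [B, E, D are collinear ∩ AD ⟂ BE]
   → D = (-33/65, -576/65)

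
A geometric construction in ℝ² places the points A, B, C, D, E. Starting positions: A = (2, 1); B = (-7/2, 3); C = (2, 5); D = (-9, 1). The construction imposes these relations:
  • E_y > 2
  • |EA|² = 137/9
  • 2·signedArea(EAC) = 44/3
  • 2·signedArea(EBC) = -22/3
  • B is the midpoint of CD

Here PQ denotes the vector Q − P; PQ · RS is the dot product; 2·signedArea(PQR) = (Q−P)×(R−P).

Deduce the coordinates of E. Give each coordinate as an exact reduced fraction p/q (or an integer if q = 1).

E = (-5/3, 7/3)

1. E_x = -5/3  [2·signedArea(EAC) = 44/3 ∩ 2·signedArea(EBC) = -22/3]
2. E_y = 7/3  [2·signedArea(EAC) = 44/3 ∩ 2·signedArea(EBC) = -22/3]
   → E = (-5/3, 7/3)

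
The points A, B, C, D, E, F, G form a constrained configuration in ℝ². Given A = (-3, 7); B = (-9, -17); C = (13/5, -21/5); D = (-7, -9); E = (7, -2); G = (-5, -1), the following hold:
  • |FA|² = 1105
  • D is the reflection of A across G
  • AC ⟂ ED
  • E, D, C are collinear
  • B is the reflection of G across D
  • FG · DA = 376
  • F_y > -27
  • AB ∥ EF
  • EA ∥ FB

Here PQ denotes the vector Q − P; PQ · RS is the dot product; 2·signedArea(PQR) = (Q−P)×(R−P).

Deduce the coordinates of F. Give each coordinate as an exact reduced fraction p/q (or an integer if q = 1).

F = (1, -26)

1. F_x = 1  [EA ∥ FB ∩ AB ∥ EF]
2. F_y = -26  [EA ∥ FB ∩ AB ∥ EF]
   → F = (1, -26)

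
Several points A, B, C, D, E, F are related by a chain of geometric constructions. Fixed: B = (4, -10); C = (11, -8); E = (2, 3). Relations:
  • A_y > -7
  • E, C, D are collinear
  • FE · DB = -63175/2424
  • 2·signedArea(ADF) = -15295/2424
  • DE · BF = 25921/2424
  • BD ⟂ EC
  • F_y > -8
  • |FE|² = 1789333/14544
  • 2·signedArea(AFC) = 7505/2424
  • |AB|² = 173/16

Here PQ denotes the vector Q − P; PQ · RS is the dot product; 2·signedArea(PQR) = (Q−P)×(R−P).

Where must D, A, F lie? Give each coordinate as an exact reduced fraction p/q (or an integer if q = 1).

A = (7/2, -27/4)
D = (1853/202, -1165/202)
F = (1684/303, -9097/1212)

1. D_x = 1853/202  [E, C, D are collinear ∩ BD ⟂ EC]
2. D_y = -1165/202  [E, C, D are collinear ∩ BD ⟂ EC]
   → D = (1853/202, -1165/202)
3. F_x = 1684/303  [FE · DB = -63175/2424 ∩ DE · BF = 25921/2424]
4. F_y = -9097/1212  [FE · DB = -63175/2424 ∩ DE · BF = 25921/2424]
   → F = (1684/303, -9097/1212)
5. A_x = 7/2  [2·signedArea(AFC) = 7505/2424 ∩ 2·signedArea(ADF) = -15295/2424]
6. A_y = -27/4  [2·signedArea(AFC) = 7505/2424 ∩ 2·signedArea(ADF) = -15295/2424]
   → A = (7/2, -27/4)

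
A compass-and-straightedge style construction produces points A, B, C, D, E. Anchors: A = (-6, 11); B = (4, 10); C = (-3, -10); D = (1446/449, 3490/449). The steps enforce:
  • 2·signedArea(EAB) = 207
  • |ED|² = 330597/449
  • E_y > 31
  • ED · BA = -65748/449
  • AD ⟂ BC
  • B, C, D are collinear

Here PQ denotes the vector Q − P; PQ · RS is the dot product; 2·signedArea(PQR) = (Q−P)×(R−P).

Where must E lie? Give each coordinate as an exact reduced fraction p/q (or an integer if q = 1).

1. E_x = -9  [2·signedArea(EAB) = 207 ∩ ED · BA = -65748/449]
2. E_y = 32  [2·signedArea(EAB) = 207 ∩ ED · BA = -65748/449]
   → E = (-9, 32)

E = (-9, 32)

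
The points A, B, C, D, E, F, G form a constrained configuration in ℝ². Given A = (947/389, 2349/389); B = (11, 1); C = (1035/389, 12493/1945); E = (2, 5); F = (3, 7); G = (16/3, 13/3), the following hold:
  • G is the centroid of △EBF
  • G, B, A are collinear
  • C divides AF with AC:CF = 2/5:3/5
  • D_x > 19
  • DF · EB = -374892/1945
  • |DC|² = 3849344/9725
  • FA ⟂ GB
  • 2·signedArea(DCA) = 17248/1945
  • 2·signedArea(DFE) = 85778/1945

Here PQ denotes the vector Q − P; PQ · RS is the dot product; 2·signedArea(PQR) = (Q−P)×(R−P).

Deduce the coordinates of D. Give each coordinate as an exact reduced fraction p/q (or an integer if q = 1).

D = (7523/389, -8603/1945)

1. D_x = 7523/389  [DF · EB = -374892/1945 ∩ 2·signedArea(DCA) = 17248/1945]
2. D_y = -8603/1945  [DF · EB = -374892/1945 ∩ 2·signedArea(DCA) = 17248/1945]
   → D = (7523/389, -8603/1945)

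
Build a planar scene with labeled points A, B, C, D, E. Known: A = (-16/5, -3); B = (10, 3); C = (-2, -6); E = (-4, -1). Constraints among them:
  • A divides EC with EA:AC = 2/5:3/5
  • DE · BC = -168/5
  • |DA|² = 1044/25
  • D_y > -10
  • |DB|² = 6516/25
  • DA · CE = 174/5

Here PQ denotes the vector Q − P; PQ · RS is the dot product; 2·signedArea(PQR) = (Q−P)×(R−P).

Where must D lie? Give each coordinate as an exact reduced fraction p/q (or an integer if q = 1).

D = (-4/5, -9)

1. D_x = -4/5  [DA · CE = 174/5 ∩ DE · BC = -168/5]
2. D_y = -9  [DA · CE = 174/5 ∩ DE · BC = -168/5]
   → D = (-4/5, -9)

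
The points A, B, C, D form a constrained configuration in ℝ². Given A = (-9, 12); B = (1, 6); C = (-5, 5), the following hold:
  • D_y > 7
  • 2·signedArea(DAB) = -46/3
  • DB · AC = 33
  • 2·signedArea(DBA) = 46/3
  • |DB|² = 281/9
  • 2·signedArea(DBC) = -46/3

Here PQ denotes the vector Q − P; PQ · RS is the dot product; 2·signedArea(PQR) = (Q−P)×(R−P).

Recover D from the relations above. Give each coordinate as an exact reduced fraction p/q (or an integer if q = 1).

D = (-13/3, 23/3)

1. D_x = -13/3  [2·signedArea(DAB) = -46/3 ∩ 2·signedArea(DBC) = -46/3]
2. D_y = 23/3  [2·signedArea(DAB) = -46/3 ∩ 2·signedArea(DBC) = -46/3]
   → D = (-13/3, 23/3)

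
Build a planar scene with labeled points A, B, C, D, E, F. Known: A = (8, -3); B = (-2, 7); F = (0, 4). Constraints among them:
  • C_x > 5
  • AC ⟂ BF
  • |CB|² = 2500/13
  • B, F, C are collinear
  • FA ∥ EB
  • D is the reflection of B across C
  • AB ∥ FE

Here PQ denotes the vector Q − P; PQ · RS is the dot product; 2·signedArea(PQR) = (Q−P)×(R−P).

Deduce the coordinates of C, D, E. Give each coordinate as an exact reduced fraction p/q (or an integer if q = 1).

C = (74/13, -59/13)
D = (174/13, -209/13)
E = (-10, 14)

1. C_x = 74/13  [B, F, C are collinear ∩ AC ⟂ BF]
2. C_y = -59/13  [B, F, C are collinear ∩ AC ⟂ BF]
   → C = (74/13, -59/13)
3. D_x = 174/13  [D is the reflection of B across C]
4. D_y = -209/13  [D is the reflection of B across C]
   → D = (174/13, -209/13)
5. E_x = -10  [FA ∥ EB ∩ AB ∥ FE]
6. E_y = 14  [FA ∥ EB ∩ AB ∥ FE]
   → E = (-10, 14)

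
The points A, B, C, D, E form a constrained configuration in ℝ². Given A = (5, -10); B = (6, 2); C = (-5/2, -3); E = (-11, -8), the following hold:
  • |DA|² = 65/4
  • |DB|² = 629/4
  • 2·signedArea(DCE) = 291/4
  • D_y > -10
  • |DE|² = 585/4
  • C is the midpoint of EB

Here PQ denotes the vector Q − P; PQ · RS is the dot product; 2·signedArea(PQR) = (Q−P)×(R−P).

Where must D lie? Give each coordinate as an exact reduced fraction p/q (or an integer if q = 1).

1. D_x = 1  [line 5·x + -17/2·y + -343/4 = 0 ∩ |DE|² = 585/4]
2. D_y = -19/2  [line 5·x + -17/2·y + -343/4 = 0 ∩ |DE|² = 585/4]
   → D = (1, -19/2)

D = (1, -19/2)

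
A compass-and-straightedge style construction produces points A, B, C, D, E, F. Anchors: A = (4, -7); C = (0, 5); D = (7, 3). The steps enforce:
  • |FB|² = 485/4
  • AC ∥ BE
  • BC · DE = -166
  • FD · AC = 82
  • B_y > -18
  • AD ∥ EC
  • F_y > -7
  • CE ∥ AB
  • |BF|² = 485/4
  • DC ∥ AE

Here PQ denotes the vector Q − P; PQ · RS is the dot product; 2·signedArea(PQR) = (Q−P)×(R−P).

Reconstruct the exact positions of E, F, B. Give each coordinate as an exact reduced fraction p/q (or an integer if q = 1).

B = (1, -17)
E = (-3, -5)
F = (1/2, -6)

1. E_x = -3  [AD ∥ EC ∩ DC ∥ AE]
2. E_y = -5  [AD ∥ EC ∩ DC ∥ AE]
   → E = (-3, -5)
3. B_x = 1  [AC ∥ BE ∩ CE ∥ AB]
4. B_y = -17  [AC ∥ BE ∩ CE ∥ AB]
   → B = (1, -17)
5. F_x = 1/2  [line 4·x + -12·y + -74 = 0 ∩ |FB|² = 485/4]
6. F_y = -6  [line 4·x + -12·y + -74 = 0 ∩ |FB|² = 485/4]
   → F = (1/2, -6)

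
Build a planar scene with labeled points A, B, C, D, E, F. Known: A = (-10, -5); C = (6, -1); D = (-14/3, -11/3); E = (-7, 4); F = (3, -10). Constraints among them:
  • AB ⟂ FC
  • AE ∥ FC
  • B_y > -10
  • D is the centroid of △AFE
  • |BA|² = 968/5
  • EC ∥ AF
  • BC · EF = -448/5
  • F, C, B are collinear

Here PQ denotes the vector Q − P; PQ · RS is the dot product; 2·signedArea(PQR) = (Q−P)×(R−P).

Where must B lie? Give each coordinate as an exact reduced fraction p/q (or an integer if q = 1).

B = (16/5, -47/5)

1. B_x = 16/5  [F, C, B are collinear ∩ AB ⟂ FC]
2. B_y = -47/5  [F, C, B are collinear ∩ AB ⟂ FC]
   → B = (16/5, -47/5)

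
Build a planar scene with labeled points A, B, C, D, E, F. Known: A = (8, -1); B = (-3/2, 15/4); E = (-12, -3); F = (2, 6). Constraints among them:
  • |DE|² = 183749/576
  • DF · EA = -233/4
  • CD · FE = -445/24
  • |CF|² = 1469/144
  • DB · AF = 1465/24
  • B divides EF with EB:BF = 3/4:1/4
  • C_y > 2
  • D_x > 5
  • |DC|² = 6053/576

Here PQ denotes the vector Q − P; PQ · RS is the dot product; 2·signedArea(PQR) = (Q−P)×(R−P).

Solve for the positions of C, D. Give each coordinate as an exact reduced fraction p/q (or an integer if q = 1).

1. D_x = 65/12  [DF · EA = -233/4 ∩ DB · AF = 1465/24]
2. D_y = 23/24  [DF · EA = -233/4 ∩ DB · AF = 1465/24]
   → D = (65/12, 23/24)
3. C_x = 17/6  [line 14·x + 9·y + -791/12 = 0 ∩ |DC|² = 6053/576]
4. C_y = 35/12  [line 14·x + 9·y + -791/12 = 0 ∩ |DC|² = 6053/576]
   → C = (17/6, 35/12)

C = (17/6, 35/12)
D = (65/12, 23/24)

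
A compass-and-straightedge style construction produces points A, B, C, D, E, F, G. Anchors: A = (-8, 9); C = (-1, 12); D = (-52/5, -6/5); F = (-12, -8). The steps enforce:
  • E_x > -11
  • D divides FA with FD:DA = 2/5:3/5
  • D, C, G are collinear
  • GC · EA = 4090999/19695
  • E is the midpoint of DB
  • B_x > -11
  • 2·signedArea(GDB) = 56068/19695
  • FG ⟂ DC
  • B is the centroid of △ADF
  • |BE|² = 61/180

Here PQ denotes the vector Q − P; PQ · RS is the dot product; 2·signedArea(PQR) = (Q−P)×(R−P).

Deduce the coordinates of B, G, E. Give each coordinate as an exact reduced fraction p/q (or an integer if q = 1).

B = (-152/15, -1/15)
E = (-154/15, -19/30)
G = (-92904/6565, -42462/6565)

1. B_x = -152/15  [B is the centroid of △ADF]
2. B_y = -1/15  [B is the centroid of △ADF]
   → B = (-152/15, -1/15)
3. G_x = -92904/6565  [D, C, G are collinear ∩ FG ⟂ DC]
4. G_y = -42462/6565  [D, C, G are collinear ∩ FG ⟂ DC]
   → G = (-92904/6565, -42462/6565)
5. E_x = -154/15  [E is the midpoint of DB]
6. E_y = -19/30  [E is the midpoint of DB]
   → E = (-154/15, -19/30)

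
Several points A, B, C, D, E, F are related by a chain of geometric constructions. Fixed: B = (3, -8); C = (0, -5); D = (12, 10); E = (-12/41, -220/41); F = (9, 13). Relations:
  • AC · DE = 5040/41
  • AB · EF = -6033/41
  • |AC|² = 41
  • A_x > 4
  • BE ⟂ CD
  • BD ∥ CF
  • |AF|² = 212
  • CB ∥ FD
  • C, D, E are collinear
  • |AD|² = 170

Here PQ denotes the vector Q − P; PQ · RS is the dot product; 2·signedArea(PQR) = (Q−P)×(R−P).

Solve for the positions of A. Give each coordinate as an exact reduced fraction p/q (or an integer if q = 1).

1. A_x = 5  [AC · DE = 5040/41 ∩ AB · EF = -6033/41]
2. A_y = -1  [AC · DE = 5040/41 ∩ AB · EF = -6033/41]
   → A = (5, -1)

A = (5, -1)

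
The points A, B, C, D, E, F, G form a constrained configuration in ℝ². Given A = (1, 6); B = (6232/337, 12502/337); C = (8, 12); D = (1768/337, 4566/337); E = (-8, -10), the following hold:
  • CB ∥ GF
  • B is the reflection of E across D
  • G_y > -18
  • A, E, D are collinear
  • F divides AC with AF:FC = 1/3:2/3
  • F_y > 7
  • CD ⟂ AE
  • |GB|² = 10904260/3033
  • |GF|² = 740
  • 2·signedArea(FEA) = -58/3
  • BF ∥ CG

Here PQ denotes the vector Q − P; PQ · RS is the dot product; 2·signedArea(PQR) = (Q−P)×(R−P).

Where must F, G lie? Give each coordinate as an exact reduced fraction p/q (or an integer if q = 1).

F = (10/3, 8)
G = (-7238/1011, -5762/337)

1. F_x = 10/3  [F divides AC with AF:FC = 1/3:2/3]
2. F_y = 8  [F divides AC with AF:FC = 1/3:2/3]
   → F = (10/3, 8)
3. G_x = -7238/1011  [CB ∥ GF ∩ BF ∥ CG]
4. G_y = -5762/337  [CB ∥ GF ∩ BF ∥ CG]
   → G = (-7238/1011, -5762/337)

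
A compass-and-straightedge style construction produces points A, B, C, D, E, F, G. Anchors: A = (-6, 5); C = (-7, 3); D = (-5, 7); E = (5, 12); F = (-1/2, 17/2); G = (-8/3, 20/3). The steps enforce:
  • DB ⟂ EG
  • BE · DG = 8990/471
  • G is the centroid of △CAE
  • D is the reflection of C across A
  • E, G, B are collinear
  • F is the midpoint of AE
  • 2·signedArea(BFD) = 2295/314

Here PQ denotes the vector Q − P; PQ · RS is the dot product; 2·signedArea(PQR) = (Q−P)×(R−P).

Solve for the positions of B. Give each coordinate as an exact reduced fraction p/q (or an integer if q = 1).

B = (-641/157, 892/157)

1. B_x = -641/157  [E, G, B are collinear ∩ DB ⟂ EG]
2. B_y = 892/157  [E, G, B are collinear ∩ DB ⟂ EG]
   → B = (-641/157, 892/157)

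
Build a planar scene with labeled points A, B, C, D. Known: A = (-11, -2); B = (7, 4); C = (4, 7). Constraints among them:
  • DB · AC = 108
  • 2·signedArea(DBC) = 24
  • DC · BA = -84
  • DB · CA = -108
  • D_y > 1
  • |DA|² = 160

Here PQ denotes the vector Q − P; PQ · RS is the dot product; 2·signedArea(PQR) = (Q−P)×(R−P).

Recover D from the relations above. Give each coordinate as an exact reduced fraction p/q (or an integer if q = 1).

D = (1, 2)

1. D_x = 1  [2·signedArea(DBC) = 24 ∩ DC · BA = -84]
2. D_y = 2  [2·signedArea(DBC) = 24 ∩ DC · BA = -84]
   → D = (1, 2)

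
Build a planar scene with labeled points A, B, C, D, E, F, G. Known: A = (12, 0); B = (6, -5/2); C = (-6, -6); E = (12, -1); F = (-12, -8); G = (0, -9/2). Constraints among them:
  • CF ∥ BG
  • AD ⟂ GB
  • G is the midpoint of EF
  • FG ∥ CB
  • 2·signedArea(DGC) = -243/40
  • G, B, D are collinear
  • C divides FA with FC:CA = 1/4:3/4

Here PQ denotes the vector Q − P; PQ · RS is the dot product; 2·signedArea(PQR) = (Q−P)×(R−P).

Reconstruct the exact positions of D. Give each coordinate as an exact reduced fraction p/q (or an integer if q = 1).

1. D_x = 243/20  [G, B, D are collinear ∩ AD ⟂ GB]
2. D_y = -9/20  [G, B, D are collinear ∩ AD ⟂ GB]
   → D = (243/20, -9/20)

D = (243/20, -9/20)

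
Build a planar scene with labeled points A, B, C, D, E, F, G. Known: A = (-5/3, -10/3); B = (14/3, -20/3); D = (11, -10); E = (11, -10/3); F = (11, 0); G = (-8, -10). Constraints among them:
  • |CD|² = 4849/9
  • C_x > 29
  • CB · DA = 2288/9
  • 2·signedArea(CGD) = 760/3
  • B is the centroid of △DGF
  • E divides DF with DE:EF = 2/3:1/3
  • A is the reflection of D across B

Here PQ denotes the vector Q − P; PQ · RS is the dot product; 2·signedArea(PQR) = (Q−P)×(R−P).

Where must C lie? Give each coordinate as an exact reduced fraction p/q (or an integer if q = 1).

1. C_x = 30  [CB · DA = 2288/9 ∩ 2·signedArea(CGD) = 760/3]
2. C_y = 10/3  [CB · DA = 2288/9 ∩ 2·signedArea(CGD) = 760/3]
   → C = (30, 10/3)

C = (30, 10/3)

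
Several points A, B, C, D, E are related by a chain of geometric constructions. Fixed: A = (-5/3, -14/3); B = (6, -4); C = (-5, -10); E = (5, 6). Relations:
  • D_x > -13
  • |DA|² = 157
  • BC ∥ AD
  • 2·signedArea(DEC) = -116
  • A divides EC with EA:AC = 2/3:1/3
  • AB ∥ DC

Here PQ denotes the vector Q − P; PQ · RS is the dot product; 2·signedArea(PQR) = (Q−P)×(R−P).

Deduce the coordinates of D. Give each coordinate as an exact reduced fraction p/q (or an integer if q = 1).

1. D_x = -38/3  [AB ∥ DC ∩ BC ∥ AD]
2. D_y = -32/3  [AB ∥ DC ∩ BC ∥ AD]
   → D = (-38/3, -32/3)

D = (-38/3, -32/3)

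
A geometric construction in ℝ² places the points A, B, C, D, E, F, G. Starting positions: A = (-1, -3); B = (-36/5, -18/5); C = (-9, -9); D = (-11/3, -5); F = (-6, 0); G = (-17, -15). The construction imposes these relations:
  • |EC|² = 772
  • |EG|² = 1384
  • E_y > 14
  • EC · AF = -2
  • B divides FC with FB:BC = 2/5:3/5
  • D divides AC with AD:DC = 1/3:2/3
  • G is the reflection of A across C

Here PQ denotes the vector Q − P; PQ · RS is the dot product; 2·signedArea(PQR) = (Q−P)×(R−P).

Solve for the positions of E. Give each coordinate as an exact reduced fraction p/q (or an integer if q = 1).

1. E_x = 5  [line 5·x + -3·y + 20 = 0 ∩ |EG|² = 1384]
2. E_y = 15  [line 5·x + -3·y + 20 = 0 ∩ |EG|² = 1384]
   → E = (5, 15)

E = (5, 15)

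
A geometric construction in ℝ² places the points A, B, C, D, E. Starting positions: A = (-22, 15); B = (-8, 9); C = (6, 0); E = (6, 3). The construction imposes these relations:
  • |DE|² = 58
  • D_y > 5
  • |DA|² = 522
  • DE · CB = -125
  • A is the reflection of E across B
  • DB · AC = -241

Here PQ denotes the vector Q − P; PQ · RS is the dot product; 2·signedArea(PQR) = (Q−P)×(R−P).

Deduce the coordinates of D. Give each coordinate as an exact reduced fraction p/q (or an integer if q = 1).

1. D_x = -1  [DB · AC = -241 ∩ DE · CB = -125]
2. D_y = 6  [DB · AC = -241 ∩ DE · CB = -125]
   → D = (-1, 6)

D = (-1, 6)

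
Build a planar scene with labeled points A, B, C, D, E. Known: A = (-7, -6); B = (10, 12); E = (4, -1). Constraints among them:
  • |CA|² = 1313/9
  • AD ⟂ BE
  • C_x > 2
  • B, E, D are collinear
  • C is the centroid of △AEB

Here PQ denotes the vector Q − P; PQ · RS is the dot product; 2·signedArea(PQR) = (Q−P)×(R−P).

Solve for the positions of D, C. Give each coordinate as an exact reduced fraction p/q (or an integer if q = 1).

C = (7/3, 5/3)
D = (34/205, -1908/205)

1. D_x = 34/205  [B, E, D are collinear ∩ AD ⟂ BE]
2. D_y = -1908/205  [B, E, D are collinear ∩ AD ⟂ BE]
   → D = (34/205, -1908/205)
3. C_x = 7/3  [C is the centroid of △AEB]
4. C_y = 5/3  [C is the centroid of △AEB]
   → C = (7/3, 5/3)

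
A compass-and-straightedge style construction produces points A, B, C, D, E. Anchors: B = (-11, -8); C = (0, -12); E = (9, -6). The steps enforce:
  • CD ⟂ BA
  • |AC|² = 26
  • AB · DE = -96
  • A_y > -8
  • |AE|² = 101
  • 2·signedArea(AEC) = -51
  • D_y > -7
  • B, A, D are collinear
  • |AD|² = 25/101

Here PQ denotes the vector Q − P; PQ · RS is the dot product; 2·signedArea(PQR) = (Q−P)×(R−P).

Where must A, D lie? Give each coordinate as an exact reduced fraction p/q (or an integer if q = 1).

A = (-1, -7)
D = (-51/101, -702/101)

1. A_x = -1  [line 6·x + -9·y + -57 = 0 ∩ |AC|² = 26]
2. A_y = -7  [line 6·x + -9·y + -57 = 0 ∩ |AC|² = 26]
   → A = (-1, -7)
3. D_x = -51/101  [B, A, D are collinear ∩ CD ⟂ BA]
4. D_y = -702/101  [B, A, D are collinear ∩ CD ⟂ BA]
   → D = (-51/101, -702/101)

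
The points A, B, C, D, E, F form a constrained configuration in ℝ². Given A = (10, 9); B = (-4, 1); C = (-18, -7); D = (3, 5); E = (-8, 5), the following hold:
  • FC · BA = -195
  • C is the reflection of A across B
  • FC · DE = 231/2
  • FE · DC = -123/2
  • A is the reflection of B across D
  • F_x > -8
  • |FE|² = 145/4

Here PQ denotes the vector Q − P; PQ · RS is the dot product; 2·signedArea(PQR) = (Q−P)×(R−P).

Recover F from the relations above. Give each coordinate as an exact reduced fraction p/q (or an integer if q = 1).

F = (-15/2, -1)

1. F_x = -15/2  [FC · BA = -195 ∩ FC · DE = 231/2]
2. F_y = -1  [FC · BA = -195 ∩ FC · DE = 231/2]
   → F = (-15/2, -1)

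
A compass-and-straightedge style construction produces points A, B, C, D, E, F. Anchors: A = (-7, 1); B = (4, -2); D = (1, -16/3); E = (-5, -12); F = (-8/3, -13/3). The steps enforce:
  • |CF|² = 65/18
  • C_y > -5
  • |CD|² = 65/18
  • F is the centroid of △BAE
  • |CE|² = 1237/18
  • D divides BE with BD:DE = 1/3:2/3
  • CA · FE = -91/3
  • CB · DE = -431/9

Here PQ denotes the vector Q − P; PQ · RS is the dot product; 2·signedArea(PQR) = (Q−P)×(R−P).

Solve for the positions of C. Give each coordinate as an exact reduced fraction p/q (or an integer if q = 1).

1. C_x = -5/6  [CB · DE = -431/9 ∩ CA · FE = -91/3]
2. C_y = -29/6  [CB · DE = -431/9 ∩ CA · FE = -91/3]
   → C = (-5/6, -29/6)

C = (-5/6, -29/6)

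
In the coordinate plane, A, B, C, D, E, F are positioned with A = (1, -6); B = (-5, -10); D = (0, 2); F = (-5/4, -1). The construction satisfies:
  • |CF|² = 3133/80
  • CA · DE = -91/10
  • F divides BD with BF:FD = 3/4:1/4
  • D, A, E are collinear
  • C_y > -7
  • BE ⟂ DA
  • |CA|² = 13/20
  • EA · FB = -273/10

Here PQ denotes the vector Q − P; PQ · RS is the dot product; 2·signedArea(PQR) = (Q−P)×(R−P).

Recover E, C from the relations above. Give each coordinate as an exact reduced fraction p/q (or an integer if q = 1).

C = (11/10, -34/5)
E = (7/5, -46/5)

1. E_x = 7/5  [D, A, E are collinear ∩ BE ⟂ DA]
2. E_y = -46/5  [D, A, E are collinear ∩ BE ⟂ DA]
   → E = (7/5, -46/5)
3. C_x = 11/10  [line -7/5·x + 56/5·y + 777/10 = 0 ∩ |CF|² = 3133/80]
4. C_y = -34/5  [line -7/5·x + 56/5·y + 777/10 = 0 ∩ |CF|² = 3133/80]
   → C = (11/10, -34/5)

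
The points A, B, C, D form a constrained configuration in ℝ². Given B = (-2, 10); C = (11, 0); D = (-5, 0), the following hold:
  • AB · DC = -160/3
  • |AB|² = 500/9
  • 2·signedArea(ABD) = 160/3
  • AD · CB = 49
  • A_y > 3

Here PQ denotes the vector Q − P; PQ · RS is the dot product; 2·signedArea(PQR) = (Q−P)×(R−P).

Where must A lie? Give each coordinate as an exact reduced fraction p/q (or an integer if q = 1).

1. A_x = 4/3  [AD · CB = 49 ∩ 2·signedArea(ABD) = 160/3]
2. A_y = 10/3  [AD · CB = 49 ∩ 2·signedArea(ABD) = 160/3]
   → A = (4/3, 10/3)

A = (4/3, 10/3)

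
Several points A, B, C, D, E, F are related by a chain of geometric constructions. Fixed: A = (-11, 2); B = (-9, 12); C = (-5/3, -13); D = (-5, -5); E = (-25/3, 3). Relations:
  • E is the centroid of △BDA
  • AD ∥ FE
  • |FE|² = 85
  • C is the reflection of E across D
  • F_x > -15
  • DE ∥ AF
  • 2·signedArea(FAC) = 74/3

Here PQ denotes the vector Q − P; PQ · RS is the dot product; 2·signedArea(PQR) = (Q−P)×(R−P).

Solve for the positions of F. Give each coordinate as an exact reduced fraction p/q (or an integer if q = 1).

F = (-43/3, 10)

1. F_x = -43/3  [AD ∥ FE ∩ DE ∥ AF]
2. F_y = 10  [AD ∥ FE ∩ DE ∥ AF]
   → F = (-43/3, 10)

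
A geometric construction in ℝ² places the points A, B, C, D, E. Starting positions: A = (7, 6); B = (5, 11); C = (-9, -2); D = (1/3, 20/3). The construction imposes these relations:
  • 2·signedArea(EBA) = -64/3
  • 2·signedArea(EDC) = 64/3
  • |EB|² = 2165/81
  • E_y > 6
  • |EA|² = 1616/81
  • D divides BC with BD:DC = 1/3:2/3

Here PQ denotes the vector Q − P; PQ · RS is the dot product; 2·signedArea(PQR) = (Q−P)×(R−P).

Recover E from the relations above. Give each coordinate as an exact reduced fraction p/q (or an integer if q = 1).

E = (23/9, 58/9)

1. E_x = 23/9  [2·signedArea(EDC) = 64/3 ∩ 2·signedArea(EBA) = -64/3]
2. E_y = 58/9  [2·signedArea(EDC) = 64/3 ∩ 2·signedArea(EBA) = -64/3]
   → E = (23/9, 58/9)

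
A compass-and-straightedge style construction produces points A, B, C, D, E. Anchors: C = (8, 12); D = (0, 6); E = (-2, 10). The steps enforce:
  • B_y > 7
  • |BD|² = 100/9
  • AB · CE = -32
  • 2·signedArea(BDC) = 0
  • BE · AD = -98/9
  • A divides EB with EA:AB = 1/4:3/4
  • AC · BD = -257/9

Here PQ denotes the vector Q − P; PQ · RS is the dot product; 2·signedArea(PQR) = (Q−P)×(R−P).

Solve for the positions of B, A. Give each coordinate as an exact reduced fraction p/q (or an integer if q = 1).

A = (-5/6, 19/2)
B = (8/3, 8)

1. B_x = 8/3  [line -6·x + 8·y + -48 = 0 ∩ |BD|² = 100/9]
2. B_y = 8  [line -6·x + 8·y + -48 = 0 ∩ |BD|² = 100/9]
   → B = (8/3, 8)
3. A_x = -5/6  [A divides EB with EA:AB = 1/4:3/4]
4. A_y = 19/2  [A divides EB with EA:AB = 1/4:3/4]
   → A = (-5/6, 19/2)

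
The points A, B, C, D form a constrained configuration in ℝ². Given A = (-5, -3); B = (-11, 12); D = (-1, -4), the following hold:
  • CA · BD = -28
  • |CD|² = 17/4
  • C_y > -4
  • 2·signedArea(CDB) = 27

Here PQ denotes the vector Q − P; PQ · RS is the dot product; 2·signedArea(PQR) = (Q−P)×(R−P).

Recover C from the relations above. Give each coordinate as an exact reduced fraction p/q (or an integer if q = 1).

1. C_x = -3  [CA · BD = -28 ∩ 2·signedArea(CDB) = 27]
2. C_y = -7/2  [CA · BD = -28 ∩ 2·signedArea(CDB) = 27]
   → C = (-3, -7/2)

C = (-3, -7/2)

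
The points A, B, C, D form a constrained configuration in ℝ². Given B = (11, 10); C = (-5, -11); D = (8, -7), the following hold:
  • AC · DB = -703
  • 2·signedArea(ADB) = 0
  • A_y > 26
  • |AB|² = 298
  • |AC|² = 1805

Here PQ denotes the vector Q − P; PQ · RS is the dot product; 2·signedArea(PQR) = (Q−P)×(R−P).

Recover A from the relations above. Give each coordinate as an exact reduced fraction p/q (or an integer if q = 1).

A = (14, 27)

1. A_x = 14  [2·signedArea(ADB) = 0 ∩ AC · DB = -703]
2. A_y = 27  [2·signedArea(ADB) = 0 ∩ AC · DB = -703]
   → A = (14, 27)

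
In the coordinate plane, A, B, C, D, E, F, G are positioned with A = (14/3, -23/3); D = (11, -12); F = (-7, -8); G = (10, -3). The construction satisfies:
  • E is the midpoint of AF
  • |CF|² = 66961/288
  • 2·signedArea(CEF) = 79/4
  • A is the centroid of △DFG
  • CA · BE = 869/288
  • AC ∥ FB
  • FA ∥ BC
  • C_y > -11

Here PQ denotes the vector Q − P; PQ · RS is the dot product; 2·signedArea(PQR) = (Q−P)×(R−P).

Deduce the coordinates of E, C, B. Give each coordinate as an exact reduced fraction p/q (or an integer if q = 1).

1. E_x = -7/6  [E is the midpoint of AF]
2. E_y = -47/6  [E is the midpoint of AF]
   → E = (-7/6, -47/6)
3. C_x = 191/24  [line 1/6·x + -35/6·y + -261/4 = 0 ∩ |CF|² = 66961/288]
4. C_y = -263/24  [line 1/6·x + -35/6·y + -261/4 = 0 ∩ |CF|² = 66961/288]
   → C = (191/24, -263/24)
5. B_x = -89/24  [FA ∥ BC ∩ AC ∥ FB]
6. B_y = -271/24  [FA ∥ BC ∩ AC ∥ FB]
   → B = (-89/24, -271/24)

B = (-89/24, -271/24)
C = (191/24, -263/24)
E = (-7/6, -47/6)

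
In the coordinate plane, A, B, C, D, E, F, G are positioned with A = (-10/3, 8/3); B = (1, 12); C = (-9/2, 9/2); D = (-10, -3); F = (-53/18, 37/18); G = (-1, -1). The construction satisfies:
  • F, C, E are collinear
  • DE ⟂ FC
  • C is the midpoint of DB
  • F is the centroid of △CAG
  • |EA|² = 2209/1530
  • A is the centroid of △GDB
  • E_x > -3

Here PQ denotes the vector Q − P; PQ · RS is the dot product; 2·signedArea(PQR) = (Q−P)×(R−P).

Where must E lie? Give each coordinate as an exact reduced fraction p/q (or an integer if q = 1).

1. E_x = -457/170  [F, C, E are collinear ∩ DE ⟂ FC]
2. E_y = 281/170  [F, C, E are collinear ∩ DE ⟂ FC]
   → E = (-457/170, 281/170)

E = (-457/170, 281/170)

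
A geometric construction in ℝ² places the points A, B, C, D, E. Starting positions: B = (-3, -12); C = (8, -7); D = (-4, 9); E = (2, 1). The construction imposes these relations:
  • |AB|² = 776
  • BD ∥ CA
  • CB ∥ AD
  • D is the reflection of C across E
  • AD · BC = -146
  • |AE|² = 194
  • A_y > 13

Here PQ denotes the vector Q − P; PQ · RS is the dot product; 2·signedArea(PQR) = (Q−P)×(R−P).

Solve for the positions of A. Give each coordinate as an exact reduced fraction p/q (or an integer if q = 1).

1. A_x = 7  [CB ∥ AD ∩ BD ∥ CA]
2. A_y = 14  [CB ∥ AD ∩ BD ∥ CA]
   → A = (7, 14)

A = (7, 14)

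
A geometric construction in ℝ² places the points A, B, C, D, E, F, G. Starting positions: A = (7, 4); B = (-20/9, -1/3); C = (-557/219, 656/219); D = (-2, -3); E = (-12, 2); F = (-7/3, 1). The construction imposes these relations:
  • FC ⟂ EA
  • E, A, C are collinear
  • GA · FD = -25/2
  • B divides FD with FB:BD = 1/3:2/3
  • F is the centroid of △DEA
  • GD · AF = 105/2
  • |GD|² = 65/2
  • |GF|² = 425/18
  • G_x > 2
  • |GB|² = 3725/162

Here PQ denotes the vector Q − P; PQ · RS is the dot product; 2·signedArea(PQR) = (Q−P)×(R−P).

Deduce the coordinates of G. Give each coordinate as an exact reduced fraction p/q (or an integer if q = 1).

1. G_x = 5/2  [GA · FD = -25/2 ∩ GD · AF = 105/2]
2. G_y = 1/2  [GA · FD = -25/2 ∩ GD · AF = 105/2]
   → G = (5/2, 1/2)

G = (5/2, 1/2)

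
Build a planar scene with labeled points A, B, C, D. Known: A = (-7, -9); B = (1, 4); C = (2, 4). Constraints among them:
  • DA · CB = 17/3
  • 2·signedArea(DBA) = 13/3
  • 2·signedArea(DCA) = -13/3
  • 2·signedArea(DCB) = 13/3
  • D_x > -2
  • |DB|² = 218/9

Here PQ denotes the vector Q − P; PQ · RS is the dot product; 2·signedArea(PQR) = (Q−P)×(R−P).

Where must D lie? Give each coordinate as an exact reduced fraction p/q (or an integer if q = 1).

D = (-4/3, -1/3)

1. D_x = -4/3  [2·signedArea(DCA) = -13/3 ∩ DA · CB = 17/3]
2. D_y = -1/3  [2·signedArea(DCA) = -13/3 ∩ DA · CB = 17/3]
   → D = (-4/3, -1/3)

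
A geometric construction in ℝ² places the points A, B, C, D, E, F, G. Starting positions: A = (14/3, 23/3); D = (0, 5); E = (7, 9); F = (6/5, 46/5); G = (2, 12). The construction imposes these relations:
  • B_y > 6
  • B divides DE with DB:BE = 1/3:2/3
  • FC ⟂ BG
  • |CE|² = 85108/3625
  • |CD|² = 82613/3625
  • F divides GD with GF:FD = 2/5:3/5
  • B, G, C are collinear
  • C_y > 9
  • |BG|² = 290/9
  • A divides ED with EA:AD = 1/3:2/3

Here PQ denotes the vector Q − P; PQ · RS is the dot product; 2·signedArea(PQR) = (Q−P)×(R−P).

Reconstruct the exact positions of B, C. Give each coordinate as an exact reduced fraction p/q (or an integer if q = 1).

B = (7/3, 19/3)
C = (1567/725, 6711/725)

1. B_x = 7/3  [B divides DE with DB:BE = 1/3:2/3]
2. B_y = 19/3  [B divides DE with DB:BE = 1/3:2/3]
   → B = (7/3, 19/3)
3. C_x = 1567/725  [B, G, C are collinear ∩ FC ⟂ BG]
4. C_y = 6711/725  [B, G, C are collinear ∩ FC ⟂ BG]
   → C = (1567/725, 6711/725)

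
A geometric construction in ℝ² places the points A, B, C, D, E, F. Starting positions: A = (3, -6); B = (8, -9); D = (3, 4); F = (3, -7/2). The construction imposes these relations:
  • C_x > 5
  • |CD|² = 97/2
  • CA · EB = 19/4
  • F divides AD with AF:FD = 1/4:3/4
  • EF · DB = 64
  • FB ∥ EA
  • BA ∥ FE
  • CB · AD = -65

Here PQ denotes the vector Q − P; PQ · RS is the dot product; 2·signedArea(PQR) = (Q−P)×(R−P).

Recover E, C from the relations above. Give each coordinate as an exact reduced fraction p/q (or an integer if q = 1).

1. E_x = -2  [FB ∥ EA ∩ BA ∥ FE]
2. E_y = -1/2  [FB ∥ EA ∩ BA ∥ FE]
   → E = (-2, -1/2)
3. C_x = 11/2  [CB · AD = -65 ∩ CA · EB = 19/4]
4. C_y = -5/2  [CB · AD = -65 ∩ CA · EB = 19/4]
   → C = (11/2, -5/2)

C = (11/2, -5/2)
E = (-2, -1/2)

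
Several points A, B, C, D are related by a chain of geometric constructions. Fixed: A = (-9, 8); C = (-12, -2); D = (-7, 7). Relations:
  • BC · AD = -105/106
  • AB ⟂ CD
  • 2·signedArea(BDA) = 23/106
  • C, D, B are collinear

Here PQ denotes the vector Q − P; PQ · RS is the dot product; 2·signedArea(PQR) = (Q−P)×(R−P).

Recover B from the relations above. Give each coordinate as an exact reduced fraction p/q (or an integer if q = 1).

1. B_x = -747/106  [C, D, B are collinear ∩ AB ⟂ CD]
2. B_y = 733/106  [C, D, B are collinear ∩ AB ⟂ CD]
   → B = (-747/106, 733/106)

B = (-747/106, 733/106)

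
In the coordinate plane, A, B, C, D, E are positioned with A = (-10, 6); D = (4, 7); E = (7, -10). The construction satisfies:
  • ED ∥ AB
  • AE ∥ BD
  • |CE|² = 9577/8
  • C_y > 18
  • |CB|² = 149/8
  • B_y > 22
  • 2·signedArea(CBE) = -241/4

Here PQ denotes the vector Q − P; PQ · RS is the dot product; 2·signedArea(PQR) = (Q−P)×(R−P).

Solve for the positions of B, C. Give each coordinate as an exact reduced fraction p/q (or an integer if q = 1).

B = (-13, 23)
C = (-49/4, 75/4)

1. B_x = -13  [AE ∥ BD ∩ ED ∥ AB]
2. B_y = 23  [AE ∥ BD ∩ ED ∥ AB]
   → B = (-13, 23)
3. C_x = -49/4  [line 33·x + 20·y + 117/4 = 0 ∩ |CE|² = 9577/8]
4. C_y = 75/4  [line 33·x + 20·y + 117/4 = 0 ∩ |CE|² = 9577/8]
   → C = (-49/4, 75/4)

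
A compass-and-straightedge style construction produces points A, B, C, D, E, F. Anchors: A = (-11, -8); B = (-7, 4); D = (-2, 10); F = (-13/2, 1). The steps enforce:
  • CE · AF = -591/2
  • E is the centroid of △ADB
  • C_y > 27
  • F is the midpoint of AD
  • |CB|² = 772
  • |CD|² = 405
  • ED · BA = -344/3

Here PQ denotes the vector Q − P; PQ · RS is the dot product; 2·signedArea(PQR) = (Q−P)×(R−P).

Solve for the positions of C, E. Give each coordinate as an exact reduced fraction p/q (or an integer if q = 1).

C = (7, 28)
E = (-20/3, 2)

1. E_x = -20/3  [E is the centroid of △ADB]
2. E_y = 2  [E is the centroid of △ADB]
   → E = (-20/3, 2)
3. C_x = 7  [line -9/2·x + -9·y + 567/2 = 0 ∩ |CD|² = 405]
4. C_y = 28  [line -9/2·x + -9·y + 567/2 = 0 ∩ |CD|² = 405]
   → C = (7, 28)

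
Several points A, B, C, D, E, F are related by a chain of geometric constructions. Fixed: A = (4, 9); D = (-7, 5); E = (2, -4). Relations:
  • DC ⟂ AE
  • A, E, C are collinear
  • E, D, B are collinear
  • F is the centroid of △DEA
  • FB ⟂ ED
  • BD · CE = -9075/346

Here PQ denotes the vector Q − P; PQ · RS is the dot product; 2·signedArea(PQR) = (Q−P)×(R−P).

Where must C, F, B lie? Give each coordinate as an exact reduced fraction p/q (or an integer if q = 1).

B = (-17/6, 5/6)
C = (544/173, 595/173)
F = (-1/3, 10/3)

1. C_x = 544/173  [A, E, C are collinear ∩ DC ⟂ AE]
2. C_y = 595/173  [A, E, C are collinear ∩ DC ⟂ AE]
   → C = (544/173, 595/173)
3. F_x = -1/3  [F is the centroid of △DEA]
4. F_y = 10/3  [F is the centroid of △DEA]
   → F = (-1/3, 10/3)
5. B_x = -17/6  [E, D, B are collinear ∩ FB ⟂ ED]
6. B_y = 5/6  [E, D, B are collinear ∩ FB ⟂ ED]
   → B = (-17/6, 5/6)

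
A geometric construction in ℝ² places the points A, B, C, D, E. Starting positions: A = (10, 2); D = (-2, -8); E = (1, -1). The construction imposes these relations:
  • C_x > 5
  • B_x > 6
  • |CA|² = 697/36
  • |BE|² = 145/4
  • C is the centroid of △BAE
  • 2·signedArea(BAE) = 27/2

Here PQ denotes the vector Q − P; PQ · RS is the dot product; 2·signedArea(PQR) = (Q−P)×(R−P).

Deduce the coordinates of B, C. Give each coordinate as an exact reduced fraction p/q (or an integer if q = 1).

B = (7, -1/2)
C = (6, 1/6)

1. B_x = 7  [line 3·x + -9·y + -51/2 = 0 ∩ |BE|² = 145/4]
2. B_y = -1/2  [line 3·x + -9·y + -51/2 = 0 ∩ |BE|² = 145/4]
   → B = (7, -1/2)
3. C_x = 6  [C is the centroid of △BAE]
4. C_y = 1/6  [C is the centroid of △BAE]
   → C = (6, 1/6)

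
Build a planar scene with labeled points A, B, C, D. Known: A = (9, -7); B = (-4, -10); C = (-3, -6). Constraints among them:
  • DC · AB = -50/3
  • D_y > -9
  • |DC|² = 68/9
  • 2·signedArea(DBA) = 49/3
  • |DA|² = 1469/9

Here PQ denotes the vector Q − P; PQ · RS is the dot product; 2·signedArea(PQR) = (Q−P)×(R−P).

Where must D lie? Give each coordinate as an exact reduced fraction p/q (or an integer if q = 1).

1. D_x = -11/3  [DC · AB = -50/3 ∩ 2·signedArea(DBA) = 49/3]
2. D_y = -26/3  [DC · AB = -50/3 ∩ 2·signedArea(DBA) = 49/3]
   → D = (-11/3, -26/3)

D = (-11/3, -26/3)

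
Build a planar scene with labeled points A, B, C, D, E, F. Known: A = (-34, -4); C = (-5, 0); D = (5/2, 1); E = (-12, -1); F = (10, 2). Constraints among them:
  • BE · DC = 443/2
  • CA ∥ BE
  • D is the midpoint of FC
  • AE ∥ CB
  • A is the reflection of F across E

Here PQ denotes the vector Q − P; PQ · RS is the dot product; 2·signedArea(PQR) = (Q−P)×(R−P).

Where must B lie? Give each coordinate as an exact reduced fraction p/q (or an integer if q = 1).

1. B_x = 17  [CA ∥ BE ∩ AE ∥ CB]
2. B_y = 3  [CA ∥ BE ∩ AE ∥ CB]
   → B = (17, 3)

B = (17, 3)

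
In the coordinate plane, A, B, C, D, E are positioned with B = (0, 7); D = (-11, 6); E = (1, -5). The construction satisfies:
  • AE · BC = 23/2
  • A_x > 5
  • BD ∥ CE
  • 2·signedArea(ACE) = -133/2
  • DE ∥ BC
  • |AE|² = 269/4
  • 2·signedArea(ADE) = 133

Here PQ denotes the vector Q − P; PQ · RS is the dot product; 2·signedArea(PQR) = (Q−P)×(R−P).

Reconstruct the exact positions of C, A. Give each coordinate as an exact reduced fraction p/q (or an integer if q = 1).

A = (6, 3/2)
C = (12, -4)

1. C_x = 12  [BD ∥ CE ∩ DE ∥ BC]
2. C_y = -4  [BD ∥ CE ∩ DE ∥ BC]
   → C = (12, -4)
3. A_x = 6  [2·signedArea(ACE) = -133/2 ∩ AE · BC = 23/2]
4. A_y = 3/2  [2·signedArea(ACE) = -133/2 ∩ AE · BC = 23/2]
   → A = (6, 3/2)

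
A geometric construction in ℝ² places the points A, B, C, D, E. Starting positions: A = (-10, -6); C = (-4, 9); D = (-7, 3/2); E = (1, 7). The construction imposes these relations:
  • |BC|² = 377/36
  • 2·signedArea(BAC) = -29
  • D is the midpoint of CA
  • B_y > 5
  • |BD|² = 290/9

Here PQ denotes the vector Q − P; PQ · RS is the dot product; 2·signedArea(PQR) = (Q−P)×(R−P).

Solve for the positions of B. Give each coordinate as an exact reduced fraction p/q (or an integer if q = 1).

B = (-10/3, 35/6)

1. B_x = -10/3  [line -15·x + 6·y + -85 = 0 ∩ |BD|² = 290/9]
2. B_y = 35/6  [line -15·x + 6·y + -85 = 0 ∩ |BD|² = 290/9]
   → B = (-10/3, 35/6)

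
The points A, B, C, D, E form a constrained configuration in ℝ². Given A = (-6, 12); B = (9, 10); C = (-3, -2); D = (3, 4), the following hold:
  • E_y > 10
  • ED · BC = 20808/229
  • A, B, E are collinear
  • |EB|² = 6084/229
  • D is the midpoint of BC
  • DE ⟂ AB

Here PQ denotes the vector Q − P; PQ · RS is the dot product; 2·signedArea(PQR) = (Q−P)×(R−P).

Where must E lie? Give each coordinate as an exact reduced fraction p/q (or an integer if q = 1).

1. E_x = 891/229  [A, B, E are collinear ∩ DE ⟂ AB]
2. E_y = 2446/229  [A, B, E are collinear ∩ DE ⟂ AB]
   → E = (891/229, 2446/229)

E = (891/229, 2446/229)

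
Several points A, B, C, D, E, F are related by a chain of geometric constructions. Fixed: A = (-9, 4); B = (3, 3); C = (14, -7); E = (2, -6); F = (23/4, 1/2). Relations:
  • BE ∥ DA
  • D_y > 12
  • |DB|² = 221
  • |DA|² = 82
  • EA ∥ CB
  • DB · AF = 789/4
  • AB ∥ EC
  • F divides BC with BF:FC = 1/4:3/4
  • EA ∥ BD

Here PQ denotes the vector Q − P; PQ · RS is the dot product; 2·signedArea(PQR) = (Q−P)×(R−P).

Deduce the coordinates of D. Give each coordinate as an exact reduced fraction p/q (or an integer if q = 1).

D = (-8, 13)

1. D_x = -8  [BE ∥ DA ∩ EA ∥ BD]
2. D_y = 13  [BE ∥ DA ∩ EA ∥ BD]
   → D = (-8, 13)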